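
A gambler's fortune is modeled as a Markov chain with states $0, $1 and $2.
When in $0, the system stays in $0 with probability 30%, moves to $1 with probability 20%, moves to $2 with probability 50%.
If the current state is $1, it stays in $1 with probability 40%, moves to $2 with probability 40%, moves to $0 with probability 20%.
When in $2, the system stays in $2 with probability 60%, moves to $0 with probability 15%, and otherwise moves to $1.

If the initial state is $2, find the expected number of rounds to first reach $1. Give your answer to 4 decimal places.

4.1463

Let t(s) be the expected number of rounds to first reach $1 from state s, with t($1) = 0. Conditioning on the first round:
t($0) = 1 + 0.3·t($0) + 0.5·t($2)
t($2) = 1 + 0.15·t($0) + 0.6·t($2)
Solving: t($0) = 4.3902, t($2) = 4.1463.
Expected rounds from $2 to $1: 4.1463.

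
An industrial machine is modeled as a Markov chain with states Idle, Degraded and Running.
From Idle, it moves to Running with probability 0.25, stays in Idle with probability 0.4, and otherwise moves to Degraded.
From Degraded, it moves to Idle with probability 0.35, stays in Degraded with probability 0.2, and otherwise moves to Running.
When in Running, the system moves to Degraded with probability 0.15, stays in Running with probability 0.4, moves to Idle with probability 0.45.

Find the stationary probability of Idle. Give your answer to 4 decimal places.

0.4054

Let the stationary distribution be π with π = πP and π_1 + π_2 + π_3 = 1.
π_1 = 0.4·π_1 + 0.35·π_2 + 0.45·π_3
π_2 = 0.35·π_1 + 0.2·π_2 + 0.15·π_3
Solving with the normalization constraint gives π = (0.4054, 0.2432, 0.3514).
So the stationary probability of Idle is 0.4054.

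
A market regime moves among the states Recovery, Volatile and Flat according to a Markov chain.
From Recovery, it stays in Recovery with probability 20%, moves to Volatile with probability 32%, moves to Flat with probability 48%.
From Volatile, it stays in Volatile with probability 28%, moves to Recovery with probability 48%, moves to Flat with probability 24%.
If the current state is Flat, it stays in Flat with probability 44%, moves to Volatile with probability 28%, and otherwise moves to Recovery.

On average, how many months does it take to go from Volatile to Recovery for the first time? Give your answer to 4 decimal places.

2.3810

Let t(s) be the expected number of months to first reach Recovery from state s, with t(Recovery) = 0. Conditioning on the first month:
t(Volatile) = 1 + 0.28·t(Volatile) + 0.24·t(Flat)
t(Flat) = 1 + 0.28·t(Volatile) + 0.44·t(Flat)
Solving: t(Volatile) = 2.3810, t(Flat) = 2.9762.
Expected months from Volatile to Recovery: 2.3810.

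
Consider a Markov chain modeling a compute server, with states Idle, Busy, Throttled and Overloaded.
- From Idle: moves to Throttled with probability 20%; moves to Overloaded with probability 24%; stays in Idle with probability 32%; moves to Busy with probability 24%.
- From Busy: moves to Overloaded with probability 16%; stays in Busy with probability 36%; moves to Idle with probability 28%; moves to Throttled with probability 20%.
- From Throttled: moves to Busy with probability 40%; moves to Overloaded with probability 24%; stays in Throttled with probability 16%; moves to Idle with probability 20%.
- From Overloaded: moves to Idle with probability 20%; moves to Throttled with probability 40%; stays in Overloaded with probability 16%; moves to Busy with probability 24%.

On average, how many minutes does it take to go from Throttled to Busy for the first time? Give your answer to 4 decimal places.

3.0480

Let t(s) be the expected number of minutes to first reach Busy from state s, with t(Busy) = 0. Conditioning on the first minute:
t(Idle) = 1 + 0.32·t(Idle) + 0.2·t(Throttled) + 0.24·t(Overloaded)
t(Throttled) = 1 + 0.2·t(Idle) + 0.16·t(Throttled) + 0.24·t(Overloaded)
t(Overloaded) = 1 + 0.2·t(Idle) + 0.4·t(Throttled) + 0.16·t(Overloaded)
Solving: t(Idle) = 3.6022, t(Throttled) = 3.0480, t(Overloaded) = 3.4996.
Expected minutes from Throttled to Busy: 3.0480.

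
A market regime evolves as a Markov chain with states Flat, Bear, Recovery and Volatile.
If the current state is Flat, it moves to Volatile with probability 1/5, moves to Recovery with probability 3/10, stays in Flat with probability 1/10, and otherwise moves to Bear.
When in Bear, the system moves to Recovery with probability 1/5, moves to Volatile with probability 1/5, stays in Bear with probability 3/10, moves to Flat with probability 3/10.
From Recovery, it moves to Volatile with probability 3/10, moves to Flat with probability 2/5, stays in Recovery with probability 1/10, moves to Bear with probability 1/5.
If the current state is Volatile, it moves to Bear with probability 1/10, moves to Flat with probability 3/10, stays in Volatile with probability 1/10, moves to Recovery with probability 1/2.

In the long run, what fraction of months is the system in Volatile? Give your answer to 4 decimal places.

0.2057

Let the stationary distribution be π with π = πP and π_1 + π_2 + π_3 + π_4 = 1.
π_1 = 0.1·π_1 + 0.3·π_2 + 0.4·π_3 + 0.3·π_4
π_2 = 0.4·π_1 + 0.3·π_2 + 0.2·π_3 + 0.1·π_4
π_3 = 0.3·π_1 + 0.2·π_2 + 0.1·π_3 + 0.5·π_4
Solving with the normalization constraint gives π = (0.2719, 0.2598, 0.2626, 0.2057).
So the stationary probability of Volatile is 0.2057.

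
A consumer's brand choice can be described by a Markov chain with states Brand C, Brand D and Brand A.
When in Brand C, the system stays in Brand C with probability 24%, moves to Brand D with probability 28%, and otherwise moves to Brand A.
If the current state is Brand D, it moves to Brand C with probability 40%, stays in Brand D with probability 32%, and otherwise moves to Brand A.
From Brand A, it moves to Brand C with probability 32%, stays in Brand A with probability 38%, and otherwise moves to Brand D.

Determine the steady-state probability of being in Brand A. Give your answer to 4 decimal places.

0.3819

Let the stationary distribution be π with π = πP and π_1 + π_2 + π_3 = 1.
π_1 = 0.24·π_1 + 0.4·π_2 + 0.32·π_3
π_2 = 0.28·π_1 + 0.32·π_2 + 0.3·π_3
Solving with the normalization constraint gives π = (0.3185, 0.2996, 0.3819).
So the stationary probability of Brand A is 0.3819.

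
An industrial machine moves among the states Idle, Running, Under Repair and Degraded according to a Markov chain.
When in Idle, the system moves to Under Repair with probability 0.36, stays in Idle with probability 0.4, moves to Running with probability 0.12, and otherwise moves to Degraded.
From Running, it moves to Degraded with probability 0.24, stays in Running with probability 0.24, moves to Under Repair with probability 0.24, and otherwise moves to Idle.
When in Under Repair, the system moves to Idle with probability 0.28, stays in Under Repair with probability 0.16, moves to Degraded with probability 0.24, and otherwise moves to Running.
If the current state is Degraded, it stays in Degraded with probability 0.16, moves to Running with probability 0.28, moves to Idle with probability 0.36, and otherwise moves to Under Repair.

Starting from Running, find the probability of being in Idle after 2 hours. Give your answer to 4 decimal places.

Propagate the distribution vector 2 hours from Running.
After 0 hours: (0.0000, 1.0000, 0.0000, 0.0000)
After 1 hour: (0.2800, 0.2400, 0.2400, 0.2400)
After 2 hours: (0.3328, 0.2352, 0.2448, 0.1872)
P(in Idle after 2 hours) = 0.3328

0.3328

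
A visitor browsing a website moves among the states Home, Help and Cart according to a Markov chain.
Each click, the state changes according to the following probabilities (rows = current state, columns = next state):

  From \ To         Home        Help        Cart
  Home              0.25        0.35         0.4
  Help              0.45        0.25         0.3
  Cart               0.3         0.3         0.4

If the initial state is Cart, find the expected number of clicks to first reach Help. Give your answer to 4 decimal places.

Let t(s) be the expected number of clicks to first reach Help from state s, with t(Help) = 0. Conditioning on the first click:
t(Home) = 1 + 0.25·t(Home) + 0.4·t(Cart)
t(Cart) = 1 + 0.3·t(Home) + 0.4·t(Cart)
Solving: t(Home) = 3.0303, t(Cart) = 3.1818.
Expected clicks from Cart to Help: 3.1818.

3.1818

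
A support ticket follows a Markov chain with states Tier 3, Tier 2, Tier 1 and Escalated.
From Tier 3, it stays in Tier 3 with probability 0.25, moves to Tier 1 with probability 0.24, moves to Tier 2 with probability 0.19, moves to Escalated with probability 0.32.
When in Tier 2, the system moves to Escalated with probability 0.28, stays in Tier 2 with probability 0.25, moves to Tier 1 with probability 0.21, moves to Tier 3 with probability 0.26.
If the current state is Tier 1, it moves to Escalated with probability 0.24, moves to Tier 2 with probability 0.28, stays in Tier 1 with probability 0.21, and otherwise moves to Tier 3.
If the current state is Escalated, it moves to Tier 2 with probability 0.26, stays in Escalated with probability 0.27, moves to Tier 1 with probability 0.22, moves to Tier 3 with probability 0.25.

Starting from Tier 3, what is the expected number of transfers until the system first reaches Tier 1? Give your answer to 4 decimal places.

Let t(s) be the expected number of transfers to first reach Tier 1 from state s, with t(Tier 1) = 0. Conditioning on the first transfer:
t(Tier 3) = 1 + 0.25·t(Tier 3) + 0.19·t(Tier 2) + 0.32·t(Escalated)
t(Tier 2) = 1 + 0.26·t(Tier 3) + 0.25·t(Tier 2) + 0.28·t(Escalated)
t(Escalated) = 1 + 0.25·t(Tier 3) + 0.26·t(Tier 2) + 0.27·t(Escalated)
Solving: t(Tier 3) = 4.3985, t(Tier 2) = 4.5349, t(Escalated) = 4.4914.
Expected transfers from Tier 3 to Tier 1: 4.3985.

4.3985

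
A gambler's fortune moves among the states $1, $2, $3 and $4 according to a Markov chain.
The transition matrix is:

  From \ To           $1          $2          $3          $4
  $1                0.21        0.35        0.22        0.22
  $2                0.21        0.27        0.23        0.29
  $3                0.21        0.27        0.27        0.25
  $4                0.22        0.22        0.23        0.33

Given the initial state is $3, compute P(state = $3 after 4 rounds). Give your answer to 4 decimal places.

Propagate the distribution vector 4 rounds from $3.
After 0 rounds: (0.0000, 0.0000, 1.0000, 0.0000)
After 1 round: (0.2100, 0.2700, 0.2700, 0.2500)
After 2 rounds: (0.2125, 0.2743, 0.2387, 0.2745)
After 3 rounds: (0.2127, 0.2733, 0.2374, 0.2766)
After 4 rounds: (0.2128, 0.2732, 0.2374, 0.2767)
P(in $3 after 4 rounds) = 0.2374

0.2374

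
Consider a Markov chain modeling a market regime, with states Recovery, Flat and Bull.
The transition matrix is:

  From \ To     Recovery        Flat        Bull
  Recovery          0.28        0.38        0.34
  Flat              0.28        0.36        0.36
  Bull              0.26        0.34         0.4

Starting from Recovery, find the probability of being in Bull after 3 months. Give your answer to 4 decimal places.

Propagate the distribution vector 3 months from Recovery.
After 0 months: (1.0000, 0.0000, 0.0000)
After 1 month: (0.2800, 0.3800, 0.3400)
After 2 months: (0.2732, 0.3588, 0.3680)
After 3 months: (0.2726, 0.3581, 0.3693)
P(in Bull after 3 months) = 0.3693

0.3693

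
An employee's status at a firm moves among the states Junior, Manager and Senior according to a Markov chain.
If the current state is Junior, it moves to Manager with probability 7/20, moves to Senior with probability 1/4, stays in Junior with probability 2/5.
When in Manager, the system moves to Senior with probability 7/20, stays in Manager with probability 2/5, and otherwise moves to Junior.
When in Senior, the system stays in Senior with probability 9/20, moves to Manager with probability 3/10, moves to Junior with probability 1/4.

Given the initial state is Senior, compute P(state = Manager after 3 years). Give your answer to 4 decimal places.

0.3486

Propagate the distribution vector 3 years from Senior.
After 0 years: (0.0000, 0.0000, 1.0000)
After 1 year: (0.2500, 0.3000, 0.4500)
After 2 years: (0.2875, 0.3425, 0.3700)
After 3 years: (0.2931, 0.3486, 0.3583)
P(in Manager after 3 years) = 0.3486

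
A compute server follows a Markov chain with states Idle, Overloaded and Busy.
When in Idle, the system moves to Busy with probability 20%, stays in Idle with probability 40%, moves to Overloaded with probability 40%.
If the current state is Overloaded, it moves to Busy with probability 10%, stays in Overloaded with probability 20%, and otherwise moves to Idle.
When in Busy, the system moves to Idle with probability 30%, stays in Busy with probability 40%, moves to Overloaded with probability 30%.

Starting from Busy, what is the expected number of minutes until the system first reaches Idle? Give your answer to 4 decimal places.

2.4444

Let t(s) be the expected number of minutes to first reach Idle from state s, with t(Idle) = 0. Conditioning on the first minute:
t(Overloaded) = 1 + 0.2·t(Overloaded) + 0.1·t(Busy)
t(Busy) = 1 + 0.3·t(Overloaded) + 0.4·t(Busy)
Solving: t(Overloaded) = 1.5556, t(Busy) = 2.4444.
Expected minutes from Busy to Idle: 2.4444.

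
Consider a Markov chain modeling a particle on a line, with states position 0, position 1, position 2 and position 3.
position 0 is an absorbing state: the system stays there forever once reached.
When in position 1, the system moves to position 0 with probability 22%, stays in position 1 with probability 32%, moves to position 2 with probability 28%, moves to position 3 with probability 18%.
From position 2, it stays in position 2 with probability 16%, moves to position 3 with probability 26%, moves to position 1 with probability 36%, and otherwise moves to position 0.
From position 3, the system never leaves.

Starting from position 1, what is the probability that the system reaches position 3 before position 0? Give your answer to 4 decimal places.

0.4762

Let h(s) be the probability of absorption at position 3 starting from transient state s. Then h(position 3) = 1 and h(position 0) = 0. By first-step analysis:
h(position 1) = 0.22·0 + 0.32·h(position 1) + 0.28·h(position 2) + 0.18·1
h(position 2) = 0.22·0 + 0.36·h(position 1) + 0.16·h(position 2) + 0.26·1
Solving: h(position 1) = 0.4762, h(position 2) = 0.5136.
Starting from position 1, the probability is 0.4762.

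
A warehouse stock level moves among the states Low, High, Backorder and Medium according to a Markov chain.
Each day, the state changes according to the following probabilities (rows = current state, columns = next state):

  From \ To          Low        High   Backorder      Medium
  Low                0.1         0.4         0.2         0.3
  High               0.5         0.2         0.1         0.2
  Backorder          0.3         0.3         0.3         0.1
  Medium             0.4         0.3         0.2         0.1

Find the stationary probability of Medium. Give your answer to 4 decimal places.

Let the stationary distribution be π with π = πP and π_1 + π_2 + π_3 + π_4 = 1.
π_1 = 0.1·π_1 + 0.5·π_2 + 0.3·π_3 + 0.4·π_4
π_2 = 0.4·π_1 + 0.2·π_2 + 0.3·π_3 + 0.3·π_4
π_3 = 0.2·π_1 + 0.1·π_2 + 0.3·π_3 + 0.2·π_4
Solving with the normalization constraint gives π = (0.3164, 0.3015, 0.1887, 0.1934).
So the stationary probability of Medium is 0.1934.

0.1934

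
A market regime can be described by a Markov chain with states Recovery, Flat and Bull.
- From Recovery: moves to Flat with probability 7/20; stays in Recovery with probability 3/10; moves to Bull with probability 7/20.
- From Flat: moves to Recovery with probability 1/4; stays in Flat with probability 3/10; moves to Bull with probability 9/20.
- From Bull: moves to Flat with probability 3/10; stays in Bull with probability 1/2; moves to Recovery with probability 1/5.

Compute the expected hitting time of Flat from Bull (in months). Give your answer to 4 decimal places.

3.2143

Let t(s) be the expected number of months to first reach Flat from state s, with t(Flat) = 0. Conditioning on the first month:
t(Recovery) = 1 + 0.3·t(Recovery) + 0.35·t(Bull)
t(Bull) = 1 + 0.2·t(Recovery) + 0.5·t(Bull)
Solving: t(Recovery) = 3.0357, t(Bull) = 3.2143.
Expected months from Bull to Flat: 3.2143.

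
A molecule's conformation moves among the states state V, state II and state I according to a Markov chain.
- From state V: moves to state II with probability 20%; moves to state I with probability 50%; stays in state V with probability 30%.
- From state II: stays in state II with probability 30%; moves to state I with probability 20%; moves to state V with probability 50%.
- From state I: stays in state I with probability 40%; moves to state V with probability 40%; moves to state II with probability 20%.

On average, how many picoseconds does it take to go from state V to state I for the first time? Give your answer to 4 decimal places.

2.3077

Let t(s) be the expected number of picoseconds to first reach state I from state s, with t(state I) = 0. Conditioning on the first picosecond:
t(state V) = 1 + 0.3·t(state V) + 0.2·t(state II)
t(state II) = 1 + 0.5·t(state V) + 0.3·t(state II)
Solving: t(state V) = 2.3077, t(state II) = 3.0769.
Expected picoseconds from state V to state I: 2.3077.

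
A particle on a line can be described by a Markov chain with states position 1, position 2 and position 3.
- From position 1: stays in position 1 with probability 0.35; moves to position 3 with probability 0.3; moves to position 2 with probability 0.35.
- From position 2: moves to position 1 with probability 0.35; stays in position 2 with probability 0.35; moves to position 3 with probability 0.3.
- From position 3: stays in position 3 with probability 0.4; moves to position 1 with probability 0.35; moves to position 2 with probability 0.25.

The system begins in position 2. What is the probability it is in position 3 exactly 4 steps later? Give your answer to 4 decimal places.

Propagate the distribution vector 4 steps from position 2.
After 0 steps: (0.0000, 1.0000, 0.0000)
After 1 step: (0.3500, 0.3500, 0.3000)
After 2 steps: (0.3500, 0.3200, 0.3300)
After 3 steps: (0.3500, 0.3170, 0.3330)
After 4 steps: (0.3500, 0.3167, 0.3333)
P(in position 3 after 4 steps) = 0.3333

0.3333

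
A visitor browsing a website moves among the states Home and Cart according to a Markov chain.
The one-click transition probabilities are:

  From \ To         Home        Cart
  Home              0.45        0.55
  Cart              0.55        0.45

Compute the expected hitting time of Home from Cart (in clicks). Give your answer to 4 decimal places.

1.8182

Let t(s) be the expected number of clicks to first reach Home from state s, with t(Home) = 0. Conditioning on the first click:
t(Cart) = 1 + 0.45·t(Cart)
Solving: t(Cart) = 1.8182.
Expected clicks from Cart to Home: 1.8182.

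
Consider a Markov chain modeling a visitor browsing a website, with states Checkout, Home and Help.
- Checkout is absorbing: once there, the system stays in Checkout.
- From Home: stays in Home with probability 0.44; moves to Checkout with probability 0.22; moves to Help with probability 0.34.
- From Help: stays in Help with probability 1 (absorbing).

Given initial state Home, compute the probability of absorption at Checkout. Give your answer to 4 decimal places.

0.3929

Let h(s) be the probability of absorption at Checkout starting from transient state s. Then h(Checkout) = 1 and h(Help) = 0. By first-step analysis:
h(Home) = 0.22·1 + 0.44·h(Home) + 0.34·0
Solving: h(Home) = 0.3929.
Starting from Home, the probability is 0.3929.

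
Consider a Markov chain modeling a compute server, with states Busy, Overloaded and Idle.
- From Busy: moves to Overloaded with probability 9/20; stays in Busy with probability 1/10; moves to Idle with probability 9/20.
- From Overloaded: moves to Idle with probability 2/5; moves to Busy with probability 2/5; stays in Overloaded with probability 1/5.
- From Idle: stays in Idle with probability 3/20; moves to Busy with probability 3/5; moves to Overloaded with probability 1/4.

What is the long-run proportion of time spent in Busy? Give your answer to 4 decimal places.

Let the stationary distribution be π with π = πP and π_1 + π_2 + π_3 = 1.
π_1 = 0.1·π_1 + 0.4·π_2 + 0.6·π_3
π_2 = 0.45·π_1 + 0.2·π_2 + 0.25·π_3
Solving with the normalization constraint gives π = (0.3591, 0.3065, 0.3344).
So the stationary probability of Busy is 0.3591.

0.3591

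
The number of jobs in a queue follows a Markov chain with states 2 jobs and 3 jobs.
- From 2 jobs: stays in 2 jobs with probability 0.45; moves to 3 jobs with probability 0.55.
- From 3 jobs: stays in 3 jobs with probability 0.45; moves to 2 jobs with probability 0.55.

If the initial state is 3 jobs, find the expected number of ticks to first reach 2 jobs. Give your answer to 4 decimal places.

1.8182

Let t(s) be the expected number of ticks to first reach 2 jobs from state s, with t(2 jobs) = 0. Conditioning on the first tick:
t(3 jobs) = 1 + 0.45·t(3 jobs)
Solving: t(3 jobs) = 1.8182.
Expected ticks from 3 jobs to 2 jobs: 1.8182.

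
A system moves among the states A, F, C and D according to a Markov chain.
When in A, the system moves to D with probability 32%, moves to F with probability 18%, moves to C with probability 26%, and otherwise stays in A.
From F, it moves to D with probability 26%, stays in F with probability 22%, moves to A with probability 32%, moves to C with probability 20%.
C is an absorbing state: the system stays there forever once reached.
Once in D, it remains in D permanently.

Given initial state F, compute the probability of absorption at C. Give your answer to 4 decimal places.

0.4395

Let h(s) be the probability of absorption at C starting from transient state s. Then h(C) = 1 and h(D) = 0. By first-step analysis:
h(A) = 0.24·h(A) + 0.18·h(F) + 0.26·1 + 0.32·0
h(F) = 0.32·h(A) + 0.22·h(F) + 0.2·1 + 0.26·0
Solving: h(A) = 0.4462, h(F) = 0.4395.
Starting from F, the probability is 0.4395.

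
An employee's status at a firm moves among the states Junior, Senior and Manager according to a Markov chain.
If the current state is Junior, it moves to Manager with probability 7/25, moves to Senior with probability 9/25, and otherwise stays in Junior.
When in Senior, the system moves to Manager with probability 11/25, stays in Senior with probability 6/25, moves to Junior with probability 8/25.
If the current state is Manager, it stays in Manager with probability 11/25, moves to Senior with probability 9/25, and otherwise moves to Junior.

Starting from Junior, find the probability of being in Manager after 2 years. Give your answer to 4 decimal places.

Sum over the intermediate state after 1 year:
P = P(Junior→Junior)·P(Junior→Manager) + P(Junior→Senior)·P(Senior→Manager) + P(Junior→Manager)·P(Manager→Manager)
  = 0.36×0.28 + 0.36×0.44 + 0.28×0.44
  = 0.1008 + 0.1584 + 0.1232 = 0.3824

0.3824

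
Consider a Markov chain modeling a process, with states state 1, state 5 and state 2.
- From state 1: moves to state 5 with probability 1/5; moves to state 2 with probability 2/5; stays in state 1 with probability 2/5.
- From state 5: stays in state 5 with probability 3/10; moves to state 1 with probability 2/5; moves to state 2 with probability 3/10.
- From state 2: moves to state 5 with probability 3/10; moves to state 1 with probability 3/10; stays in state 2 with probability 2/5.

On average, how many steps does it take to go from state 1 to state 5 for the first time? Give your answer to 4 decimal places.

4.1667

Let t(s) be the expected number of steps to first reach state 5 from state s, with t(state 5) = 0. Conditioning on the first step:
t(state 1) = 1 + 0.4·t(state 1) + 0.4·t(state 2)
t(state 2) = 1 + 0.3·t(state 1) + 0.4·t(state 2)
Solving: t(state 1) = 4.1667, t(state 2) = 3.7500.
Expected steps from state 1 to state 5: 4.1667.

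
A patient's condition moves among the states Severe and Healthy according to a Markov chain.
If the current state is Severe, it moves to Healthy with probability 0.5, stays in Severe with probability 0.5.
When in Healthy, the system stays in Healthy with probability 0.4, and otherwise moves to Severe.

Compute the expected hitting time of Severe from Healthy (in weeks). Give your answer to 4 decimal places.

Let t(s) be the expected number of weeks to first reach Severe from state s, with t(Severe) = 0. Conditioning on the first week:
t(Healthy) = 1 + 0.4·t(Healthy)
Solving: t(Healthy) = 1.6667.
Expected weeks from Healthy to Severe: 1.6667.

1.6667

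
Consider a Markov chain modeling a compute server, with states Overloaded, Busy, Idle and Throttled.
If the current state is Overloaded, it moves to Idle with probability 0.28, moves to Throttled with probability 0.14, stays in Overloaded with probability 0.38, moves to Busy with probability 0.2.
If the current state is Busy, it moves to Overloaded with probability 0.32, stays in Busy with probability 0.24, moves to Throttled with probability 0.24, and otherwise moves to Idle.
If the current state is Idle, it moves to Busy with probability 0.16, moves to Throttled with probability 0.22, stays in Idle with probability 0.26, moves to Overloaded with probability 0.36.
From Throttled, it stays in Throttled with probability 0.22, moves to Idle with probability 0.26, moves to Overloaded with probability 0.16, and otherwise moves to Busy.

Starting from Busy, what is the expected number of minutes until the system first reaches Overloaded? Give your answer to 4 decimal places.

Let t(s) be the expected number of minutes to first reach Overloaded from state s, with t(Overloaded) = 0. Conditioning on the first minute:
t(Busy) = 1 + 0.24·t(Busy) + 0.2·t(Idle) + 0.24·t(Throttled)
t(Idle) = 1 + 0.16·t(Busy) + 0.26·t(Idle) + 0.22·t(Throttled)
t(Throttled) = 1 + 0.36·t(Busy) + 0.26·t(Idle) + 0.22·t(Throttled)
Solving: t(Busy) = 3.4227, t(Idle) = 3.2658, t(Throttled) = 3.9504.
Expected minutes from Busy to Overloaded: 3.4227.

3.4227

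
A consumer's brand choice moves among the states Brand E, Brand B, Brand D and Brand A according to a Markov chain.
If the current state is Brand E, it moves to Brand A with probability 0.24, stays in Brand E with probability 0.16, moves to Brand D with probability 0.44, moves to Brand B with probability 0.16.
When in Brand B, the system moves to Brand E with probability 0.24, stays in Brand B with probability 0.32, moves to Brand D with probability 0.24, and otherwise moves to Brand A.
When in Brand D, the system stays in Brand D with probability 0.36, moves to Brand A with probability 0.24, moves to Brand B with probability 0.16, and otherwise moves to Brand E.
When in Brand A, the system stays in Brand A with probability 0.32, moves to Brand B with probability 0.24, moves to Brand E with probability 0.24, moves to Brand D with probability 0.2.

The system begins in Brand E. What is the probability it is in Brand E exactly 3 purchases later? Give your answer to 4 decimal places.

0.2218

Propagate the distribution vector 3 purchases from Brand E.
After 0 purchases: (1.0000, 0.0000, 0.0000, 0.0000)
After 1 purchase: (0.1600, 0.1600, 0.4400, 0.2400)
After 2 purchases: (0.2272, 0.2048, 0.3152, 0.2528)
After 3 purchases: (0.2218, 0.2130, 0.3132, 0.2520)
P(in Brand E after 3 purchases) = 0.2218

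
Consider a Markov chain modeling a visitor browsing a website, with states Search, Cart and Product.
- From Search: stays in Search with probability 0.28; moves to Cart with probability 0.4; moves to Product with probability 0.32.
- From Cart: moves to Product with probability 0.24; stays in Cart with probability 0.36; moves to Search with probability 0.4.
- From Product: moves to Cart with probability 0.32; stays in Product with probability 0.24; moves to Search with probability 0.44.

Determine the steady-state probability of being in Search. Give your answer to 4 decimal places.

Let the stationary distribution be π with π = πP and π_1 + π_2 + π_3 = 1.
π_1 = 0.28·π_1 + 0.4·π_2 + 0.44·π_3
π_2 = 0.4·π_1 + 0.36·π_2 + 0.32·π_3
Solving with the normalization constraint gives π = (0.3668, 0.3639, 0.2693).
So the stationary probability of Search is 0.3668.

0.3668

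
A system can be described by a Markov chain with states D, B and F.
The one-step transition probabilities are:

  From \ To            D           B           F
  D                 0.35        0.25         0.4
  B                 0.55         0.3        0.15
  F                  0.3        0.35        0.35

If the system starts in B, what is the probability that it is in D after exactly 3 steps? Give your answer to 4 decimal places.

Propagate the distribution vector 3 steps from B.
After 0 steps: (0.0000, 1.0000, 0.0000)
After 1 step: (0.5500, 0.3000, 0.1500)
After 2 steps: (0.4025, 0.2800, 0.3175)
After 3 steps: (0.3901, 0.2958, 0.3141)
P(in D after 3 steps) = 0.3901

0.3901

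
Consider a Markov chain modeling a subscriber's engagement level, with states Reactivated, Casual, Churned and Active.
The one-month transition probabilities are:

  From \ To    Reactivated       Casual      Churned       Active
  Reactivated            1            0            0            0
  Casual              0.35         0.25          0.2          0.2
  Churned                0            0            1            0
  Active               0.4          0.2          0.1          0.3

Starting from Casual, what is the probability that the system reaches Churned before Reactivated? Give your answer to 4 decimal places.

Let h(s) be the probability of absorption at Churned starting from transient state s. Then h(Churned) = 1 and h(Reactivated) = 0. By first-step analysis:
h(Casual) = 0.35·0 + 0.25·h(Casual) + 0.2·1 + 0.2·h(Active)
h(Active) = 0.4·0 + 0.2·h(Casual) + 0.1·1 + 0.3·h(Active)
Solving: h(Casual) = 0.3299, h(Active) = 0.2371.
Starting from Casual, the probability is 0.3299.

0.3299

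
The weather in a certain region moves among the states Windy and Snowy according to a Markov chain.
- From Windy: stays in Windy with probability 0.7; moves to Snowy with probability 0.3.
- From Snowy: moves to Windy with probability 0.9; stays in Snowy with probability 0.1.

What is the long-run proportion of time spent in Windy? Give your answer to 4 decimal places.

0.7500

Let the stationary distribution be π with π = πP and π_1 + π_2 = 1.
π_1 = 0.7·π_1 + 0.9·π_2
Solving with the normalization constraint gives π = (0.7500, 0.2500).
So the stationary probability of Windy is 0.7500.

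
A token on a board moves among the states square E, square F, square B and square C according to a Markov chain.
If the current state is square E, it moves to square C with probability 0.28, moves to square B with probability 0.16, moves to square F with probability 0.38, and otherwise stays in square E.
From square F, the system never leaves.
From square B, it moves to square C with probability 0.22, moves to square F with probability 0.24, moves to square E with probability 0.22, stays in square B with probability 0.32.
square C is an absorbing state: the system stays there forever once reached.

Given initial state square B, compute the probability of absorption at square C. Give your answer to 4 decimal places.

0.4632

Let h(s) be the probability of absorption at square C starting from transient state s. Then h(square C) = 1 and h(square F) = 0. By first-step analysis:
h(square E) = 0.18·h(square E) + 0.38·0 + 0.16·h(square B) + 0.28·1
h(square B) = 0.22·h(square E) + 0.24·0 + 0.32·h(square B) + 0.22·1
Solving: h(square E) = 0.4319, h(square B) = 0.4632.
Starting from square B, the probability is 0.4632.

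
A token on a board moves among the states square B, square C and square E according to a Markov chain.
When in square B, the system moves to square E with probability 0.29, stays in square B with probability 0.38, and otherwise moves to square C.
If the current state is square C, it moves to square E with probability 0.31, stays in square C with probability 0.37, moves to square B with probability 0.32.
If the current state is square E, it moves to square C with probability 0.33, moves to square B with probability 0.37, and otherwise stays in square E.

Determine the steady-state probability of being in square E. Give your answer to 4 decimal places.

0.2999

Let the stationary distribution be π with π = πP and π_1 + π_2 + π_3 = 1.
π_1 = 0.38·π_1 + 0.32·π_2 + 0.37·π_3
π_2 = 0.33·π_1 + 0.37·π_2 + 0.33·π_3
Solving with the normalization constraint gives π = (0.3564, 0.3438, 0.2999).
So the stationary probability of square E is 0.2999.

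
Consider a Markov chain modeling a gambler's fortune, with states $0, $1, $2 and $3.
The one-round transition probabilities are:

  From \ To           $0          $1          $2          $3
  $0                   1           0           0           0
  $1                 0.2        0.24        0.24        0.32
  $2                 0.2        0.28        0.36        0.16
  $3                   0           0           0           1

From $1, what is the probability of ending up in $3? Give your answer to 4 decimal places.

0.5802

Let h(s) be the probability of absorption at $3 starting from transient state s. Then h($3) = 1 and h($0) = 0. By first-step analysis:
h($1) = 0.2·0 + 0.24·h($1) + 0.24·h($2) + 0.32·1
h($2) = 0.2·0 + 0.28·h($1) + 0.36·h($2) + 0.16·1
Solving: h($1) = 0.5802, h($2) = 0.5038.
Starting from $1, the probability is 0.5802.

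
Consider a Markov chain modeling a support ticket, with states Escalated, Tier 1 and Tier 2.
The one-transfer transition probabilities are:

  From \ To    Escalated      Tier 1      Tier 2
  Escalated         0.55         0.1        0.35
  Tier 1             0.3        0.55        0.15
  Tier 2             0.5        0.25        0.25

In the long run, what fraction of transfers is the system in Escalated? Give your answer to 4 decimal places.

Let the stationary distribution be π with π = πP and π_1 + π_2 + π_3 = 1.
π_1 = 0.55·π_1 + 0.3·π_2 + 0.5·π_3
π_2 = 0.1·π_1 + 0.55·π_2 + 0.25·π_3
Solving with the normalization constraint gives π = (0.4724, 0.2559, 0.2717).
So the stationary probability of Escalated is 0.4724.

0.4724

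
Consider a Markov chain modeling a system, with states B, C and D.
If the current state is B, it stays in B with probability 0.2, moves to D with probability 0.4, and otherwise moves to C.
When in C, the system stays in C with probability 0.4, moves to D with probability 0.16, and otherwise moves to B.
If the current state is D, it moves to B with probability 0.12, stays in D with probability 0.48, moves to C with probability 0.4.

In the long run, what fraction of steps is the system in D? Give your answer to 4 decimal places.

Let the stationary distribution be π with π = πP and π_1 + π_2 + π_3 = 1.
π_1 = 0.2·π_1 + 0.44·π_2 + 0.12·π_3
π_2 = 0.4·π_1 + 0.4·π_2 + 0.4·π_3
Solving with the normalization constraint gives π = (0.2696, 0.4000, 0.3304).
So the stationary probability of D is 0.3304.

0.3304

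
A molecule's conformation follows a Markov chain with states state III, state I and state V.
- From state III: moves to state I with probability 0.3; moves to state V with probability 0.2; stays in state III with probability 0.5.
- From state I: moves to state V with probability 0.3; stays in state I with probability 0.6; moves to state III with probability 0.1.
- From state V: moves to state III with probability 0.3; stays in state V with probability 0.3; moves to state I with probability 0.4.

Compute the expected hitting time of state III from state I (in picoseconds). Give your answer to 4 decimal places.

6.2500

Let t(s) be the expected number of picoseconds to first reach state III from state s, with t(state III) = 0. Conditioning on the first picosecond:
t(state I) = 1 + 0.6·t(state I) + 0.3·t(state V)
t(state V) = 1 + 0.4·t(state I) + 0.3·t(state V)
Solving: t(state I) = 6.2500, t(state V) = 5.0000.
Expected picoseconds from state I to state III: 6.2500.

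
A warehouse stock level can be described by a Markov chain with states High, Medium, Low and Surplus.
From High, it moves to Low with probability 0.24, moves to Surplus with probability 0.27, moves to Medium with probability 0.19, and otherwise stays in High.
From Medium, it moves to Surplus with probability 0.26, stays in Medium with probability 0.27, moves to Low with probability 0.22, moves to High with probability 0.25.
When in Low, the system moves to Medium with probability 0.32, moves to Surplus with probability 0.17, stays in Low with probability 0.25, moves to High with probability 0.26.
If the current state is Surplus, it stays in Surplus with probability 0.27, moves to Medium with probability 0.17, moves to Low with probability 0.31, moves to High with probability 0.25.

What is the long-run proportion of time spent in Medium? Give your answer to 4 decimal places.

Let the stationary distribution be π with π = πP and π_1 + π_2 + π_3 + π_4 = 1.
π_1 = 0.3·π_1 + 0.25·π_2 + 0.26·π_3 + 0.25·π_4
π_2 = 0.19·π_1 + 0.27·π_2 + 0.32·π_3 + 0.17·π_4
π_3 = 0.24·π_1 + 0.22·π_2 + 0.25·π_3 + 0.31·π_4
Solving with the normalization constraint gives π = (0.2658, 0.2373, 0.2548, 0.2422).
So the stationary probability of Medium is 0.2373.

0.2373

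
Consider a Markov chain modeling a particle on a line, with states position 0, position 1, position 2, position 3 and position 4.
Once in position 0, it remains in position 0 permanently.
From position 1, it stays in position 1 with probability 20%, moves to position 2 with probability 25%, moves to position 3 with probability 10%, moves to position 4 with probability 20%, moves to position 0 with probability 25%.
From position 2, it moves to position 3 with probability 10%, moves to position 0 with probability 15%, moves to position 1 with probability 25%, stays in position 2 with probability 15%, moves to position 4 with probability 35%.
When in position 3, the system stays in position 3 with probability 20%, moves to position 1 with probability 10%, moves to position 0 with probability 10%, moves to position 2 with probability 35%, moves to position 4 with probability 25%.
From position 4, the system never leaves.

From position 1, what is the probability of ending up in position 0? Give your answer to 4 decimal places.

Let h(s) be the probability of absorption at position 0 starting from transient state s. Then h(position 0) = 1 and h(position 4) = 0. By first-step analysis:
h(position 1) = 0.25·1 + 0.2·h(position 1) + 0.25·h(position 2) + 0.1·h(position 3) + 0.2·0
h(position 2) = 0.15·1 + 0.25·h(position 1) + 0.15·h(position 2) + 0.1·h(position 3) + 0.35·0
h(position 3) = 0.1·1 + 0.1·h(position 1) + 0.35·h(position 2) + 0.2·h(position 3) + 0.25·0
Solving: h(position 1) = 0.4650, h(position 2) = 0.3529, h(position 3) = 0.3375.
Starting from position 1, the probability is 0.4650.

0.4650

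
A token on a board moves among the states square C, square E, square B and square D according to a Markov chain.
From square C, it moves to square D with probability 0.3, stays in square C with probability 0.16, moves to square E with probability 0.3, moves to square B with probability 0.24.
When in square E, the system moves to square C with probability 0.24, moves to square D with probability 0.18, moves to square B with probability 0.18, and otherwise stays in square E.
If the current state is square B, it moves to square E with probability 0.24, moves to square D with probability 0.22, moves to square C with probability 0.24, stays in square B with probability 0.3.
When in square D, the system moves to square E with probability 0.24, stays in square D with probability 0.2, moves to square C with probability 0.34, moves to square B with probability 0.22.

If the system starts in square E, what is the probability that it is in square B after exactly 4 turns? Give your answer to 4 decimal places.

Propagate the distribution vector 4 turns from square E.
After 0 turns: (0.0000, 1.0000, 0.0000, 0.0000)
After 1 turn: (0.2400, 0.4000, 0.1800, 0.1800)
After 2 turns: (0.2388, 0.3184, 0.2232, 0.2196)
After 3 turns: (0.2429, 0.3053, 0.2299, 0.2220)
After 4 turns: (0.2428, 0.3034, 0.2310, 0.2228)
P(in square B after 4 turns) = 0.2310

0.2310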